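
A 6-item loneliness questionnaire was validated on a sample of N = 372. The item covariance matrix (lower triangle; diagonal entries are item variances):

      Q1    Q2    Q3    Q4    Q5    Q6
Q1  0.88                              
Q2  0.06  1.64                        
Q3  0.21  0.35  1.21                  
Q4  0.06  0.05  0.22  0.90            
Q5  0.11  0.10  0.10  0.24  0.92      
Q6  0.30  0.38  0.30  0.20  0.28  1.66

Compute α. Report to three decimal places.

α = 0.541

Σσᵢ² = 0.88 + 1.64 + 1.21 + 0.90 + 0.92 + 1.66 = 7.21
Sum of off-diagonal covariances = 2.96
Var(T) = 7.21 + 2 × 2.96 = 13.13
α = (k/(k−1))·(1 − Σσᵢ²/Var(T)) = (6/5)·(1 − 7.21/13.13) = 0.541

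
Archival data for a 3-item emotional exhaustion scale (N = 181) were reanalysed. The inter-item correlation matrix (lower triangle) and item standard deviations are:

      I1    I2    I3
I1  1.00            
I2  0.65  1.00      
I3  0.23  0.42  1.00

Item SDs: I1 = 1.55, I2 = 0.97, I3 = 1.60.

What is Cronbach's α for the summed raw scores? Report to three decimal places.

α = 0.640

Σσ²ᵢ = 1.55² + 0.97² + 1.60² = 5.9034
Covariances σ_ij = r_ij · s_i · s_j:
  σ(I1,I2) = 0.65 × 1.55 × 0.97 = 0.9773
  σ(I1,I3) = 0.23 × 1.55 × 1.60 = 0.5704
  σ(I2,I3) = 0.42 × 0.97 × 1.60 = 0.6518
σ²_T = Σσ²ᵢ + 2·Σσ_ij = 5.9034 + 2 × 2.1995 = 10.3024
α = (3/2)·(1 − 5.9034/10.3024) = 0.640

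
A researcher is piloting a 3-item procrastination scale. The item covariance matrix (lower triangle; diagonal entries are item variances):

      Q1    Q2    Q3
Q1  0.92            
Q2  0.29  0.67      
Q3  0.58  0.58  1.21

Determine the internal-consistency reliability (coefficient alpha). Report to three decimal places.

sum of item variances = 0.92 + 0.67 + 1.21 = 2.80
Σ_{i<j} σ_ij = 1.45
total variance = 2.80 + 2 × 1.45 = 5.70
α = (k/(k−1))·(1 − sum of item variances/total variance) = (3/2)·(1 − 2.80/5.70) = 0.763

α = 0.763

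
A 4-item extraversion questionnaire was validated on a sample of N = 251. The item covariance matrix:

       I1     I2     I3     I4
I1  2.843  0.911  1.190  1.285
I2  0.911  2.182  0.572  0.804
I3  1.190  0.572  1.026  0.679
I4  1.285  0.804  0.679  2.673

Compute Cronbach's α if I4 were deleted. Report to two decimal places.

Remaining items: I1, I2, I3 (k = 3).
Σσ²ᵢ = 2.843 + 2.182 + 1.026 = 6.051
total variance = 6.051 + 2 × 2.673 = 11.397
α (item deleted) = (3/2)·(1 − 6.051/11.397) = 0.70

Cronbach's α = 0.70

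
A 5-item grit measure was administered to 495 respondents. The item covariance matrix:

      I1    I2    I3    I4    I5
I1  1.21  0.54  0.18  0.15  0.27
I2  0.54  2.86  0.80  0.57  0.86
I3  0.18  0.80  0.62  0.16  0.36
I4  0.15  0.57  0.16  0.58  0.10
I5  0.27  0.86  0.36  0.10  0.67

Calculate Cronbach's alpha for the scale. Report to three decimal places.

sum of item variances = 1.21 + 2.86 + 0.62 + 0.58 + 0.67 = 5.94
Sum of the distinct covariances = 3.99
total variance = 5.94 + 2 × 3.99 = 13.92
α = (k/(k−1))·(1 − sum of item variances/total variance) = (5/4)·(1 − 5.94/13.92) = 0.717

Cronbach's alpha = 0.717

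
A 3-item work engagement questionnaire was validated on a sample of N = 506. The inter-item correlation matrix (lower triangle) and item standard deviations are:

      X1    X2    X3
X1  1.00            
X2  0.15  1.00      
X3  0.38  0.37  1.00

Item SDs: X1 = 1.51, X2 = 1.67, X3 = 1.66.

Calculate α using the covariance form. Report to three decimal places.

Σσ²ᵢ = 1.51² + 1.67² + 1.66² = 7.8246
Covariances σ_ij = r_ij · s_i · s_j:
  σ(X1,X2) = 0.15 × 1.51 × 1.67 = 0.3783
  σ(X1,X3) = 0.38 × 1.51 × 1.66 = 0.9525
  σ(X2,X3) = 0.37 × 1.67 × 1.66 = 1.0257
σ²_T = Σσ²ᵢ + 2·Σσ_ij = 7.8246 + 2 × 2.3565 = 12.5376
α = (3/2)·(1 − 7.8246/12.5376) = 0.564

α = 0.564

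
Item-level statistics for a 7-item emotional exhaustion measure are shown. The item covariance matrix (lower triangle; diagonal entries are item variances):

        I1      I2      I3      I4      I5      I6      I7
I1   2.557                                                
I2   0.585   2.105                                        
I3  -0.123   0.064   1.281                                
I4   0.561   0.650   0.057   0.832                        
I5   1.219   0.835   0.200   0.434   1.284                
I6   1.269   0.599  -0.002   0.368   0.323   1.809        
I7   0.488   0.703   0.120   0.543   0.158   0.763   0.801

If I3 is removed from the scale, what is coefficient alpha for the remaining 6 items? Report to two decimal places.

Remaining items: I1, I2, I4, I5, I6, I7 (k = 6).
Σσ²ᵢ = 2.557 + 2.105 + 0.832 + 1.284 + 1.809 + 0.801 = 9.388
σ²_total = 9.388 + 2 × 9.498 = 28.384
α (item deleted) = (6/5)·(1 − 9.388/28.384) = 0.80

α = 0.80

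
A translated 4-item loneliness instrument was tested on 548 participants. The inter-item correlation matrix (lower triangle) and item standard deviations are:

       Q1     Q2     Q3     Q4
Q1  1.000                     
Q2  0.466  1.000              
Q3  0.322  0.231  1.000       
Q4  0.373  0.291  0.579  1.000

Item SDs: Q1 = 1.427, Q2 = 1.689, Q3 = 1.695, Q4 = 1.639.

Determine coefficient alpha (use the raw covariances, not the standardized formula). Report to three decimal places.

Σσ²ᵢ = 1.427² + 1.689² + 1.695² + 1.639² = 10.4484
Covariances σ_ij = r_ij · s_i · s_j:
  σ(Q1,Q2) = 0.466 × 1.427 × 1.689 = 1.1232
  σ(Q1,Q3) = 0.322 × 1.427 × 1.695 = 0.7788
  σ(Q1,Q4) = 0.373 × 1.427 × 1.639 = 0.8724
  σ(Q2,Q3) = 0.231 × 1.689 × 1.695 = 0.6613
  σ(Q2,Q4) = 0.291 × 1.689 × 1.639 = 0.8056
  σ(Q3,Q4) = 0.579 × 1.695 × 1.639 = 1.6085
σ²_T = Σσ²ᵢ + 2·Σσ_ij = 10.4484 + 2 × 5.8498 = 22.1480
α = (4/3)·(1 − 10.4484/22.1480) = 0.704

α = 0.704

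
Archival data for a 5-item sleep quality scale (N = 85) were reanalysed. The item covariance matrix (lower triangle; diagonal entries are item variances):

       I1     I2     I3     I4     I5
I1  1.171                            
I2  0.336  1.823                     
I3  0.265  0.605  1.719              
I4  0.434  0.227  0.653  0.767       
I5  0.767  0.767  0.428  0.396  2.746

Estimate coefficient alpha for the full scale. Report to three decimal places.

sum of item variances = 1.171 + 1.823 + 1.719 + 0.767 + 2.746 = 8.226
Σ_{i<j} σ_ij = 4.878
σ²_T = 8.226 + 2 × 4.878 = 17.982
α = (k/(k−1))·(1 − sum of item variances/σ²_T) = (5/4)·(1 − 8.226/17.982) = 0.678

coefficient alpha = 0.678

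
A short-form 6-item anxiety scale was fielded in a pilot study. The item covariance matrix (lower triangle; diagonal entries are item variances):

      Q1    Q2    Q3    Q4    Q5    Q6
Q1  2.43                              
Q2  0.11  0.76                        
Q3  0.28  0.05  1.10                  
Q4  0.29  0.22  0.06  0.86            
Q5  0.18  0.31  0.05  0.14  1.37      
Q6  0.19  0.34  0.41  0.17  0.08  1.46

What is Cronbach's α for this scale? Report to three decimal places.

Σσᵢ² = 2.43 + 0.76 + 1.10 + 0.86 + 1.37 + 1.46 = 7.98
Σ_{i<j} σ_ij = 2.88
σ²_T = 7.98 + 2 × 2.88 = 13.74
α = (k/(k−1))·(1 − Σσᵢ²/σ²_T) = (6/5)·(1 − 7.98/13.74) = 0.503

α = 0.503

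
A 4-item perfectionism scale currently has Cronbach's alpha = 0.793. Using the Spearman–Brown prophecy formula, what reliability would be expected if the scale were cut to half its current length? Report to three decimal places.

predicted reliability = 0.657

Length factor m = 1/2
α' = m·α / (1 − (1−m)·α)
   = 1/2 × 0.793 / (1 − (1 − 1/2) × 0.793)
   = 0.3965 / 0.6035 = 0.657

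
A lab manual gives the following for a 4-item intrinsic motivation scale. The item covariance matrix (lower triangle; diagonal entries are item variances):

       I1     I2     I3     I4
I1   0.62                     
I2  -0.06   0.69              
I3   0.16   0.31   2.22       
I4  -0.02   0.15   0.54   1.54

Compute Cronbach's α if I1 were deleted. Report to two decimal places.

Remaining items: I2, I3, I4 (k = 3).
Σσᵢ² = 0.69 + 2.22 + 1.54 = 4.45
Var(T) = 4.45 + 2 × 1.00 = 6.45
α (item deleted) = (3/2)·(1 − 4.45/6.45) = 0.47

α = 0.47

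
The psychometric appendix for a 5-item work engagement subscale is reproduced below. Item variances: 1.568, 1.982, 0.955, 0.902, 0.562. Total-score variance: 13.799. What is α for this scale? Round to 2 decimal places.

ΣVar(i) = 1.568 + 1.982 + 0.955 + 0.902 + 0.562 = 5.969
α = (k/(k−1))·(1 − ΣVar(i)/Var(T)) = (5/4)·(1 − 5.969/13.799) = 0.71

α = 0.71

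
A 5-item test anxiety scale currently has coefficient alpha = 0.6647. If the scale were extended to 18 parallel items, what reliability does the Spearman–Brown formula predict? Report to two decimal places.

predicted reliability = 0.88

Length factor m = 18/5 = 3.6000
α' = m·α / (1 + (m−1)·α)
   = 18/5 × 0.6647 / (1 + (18/5 − 1) × 0.6647)
   = 2.3929 / 2.7282 = 0.88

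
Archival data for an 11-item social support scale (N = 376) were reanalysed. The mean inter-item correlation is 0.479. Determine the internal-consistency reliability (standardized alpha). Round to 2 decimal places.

Standardized α = k·r̄ / (1 + (k−1)·r̄) = 11 × 0.479 / (1 + 10 × 0.479)
  = 5.2690 / 5.7900 = 0.91

standardized alpha = 0.91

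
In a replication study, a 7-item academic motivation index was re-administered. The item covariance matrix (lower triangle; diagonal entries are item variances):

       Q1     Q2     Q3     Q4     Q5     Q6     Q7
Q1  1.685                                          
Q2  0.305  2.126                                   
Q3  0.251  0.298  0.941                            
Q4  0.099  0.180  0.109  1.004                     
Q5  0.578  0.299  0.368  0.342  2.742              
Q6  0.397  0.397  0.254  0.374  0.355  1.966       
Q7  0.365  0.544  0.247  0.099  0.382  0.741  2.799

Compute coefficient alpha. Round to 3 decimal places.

α = 0.598

sum of item variances = 1.685 + 2.126 + 0.941 + 1.004 + 2.742 + 1.966 + 2.799 = 13.263
Σ_{i<j} σ_ij = 6.984
total variance = 13.263 + 2 × 6.984 = 27.231
α = (k/(k−1))·(1 − sum of item variances/total variance) = (7/6)·(1 − 13.263/27.231) = 0.598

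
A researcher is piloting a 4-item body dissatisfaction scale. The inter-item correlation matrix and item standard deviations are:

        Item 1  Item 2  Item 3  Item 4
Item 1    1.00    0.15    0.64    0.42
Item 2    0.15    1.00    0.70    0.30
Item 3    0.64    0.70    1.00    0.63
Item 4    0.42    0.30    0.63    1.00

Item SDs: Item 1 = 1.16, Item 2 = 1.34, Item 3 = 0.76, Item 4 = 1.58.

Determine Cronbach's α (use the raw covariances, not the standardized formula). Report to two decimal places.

α = 0.72

Σσ²ᵢ = 1.16² + 1.34² + 0.76² + 1.58² = 6.2152
Covariances σ_ij = r_ij · s_i · s_j:
  σ(Item 1,Item 2) = 0.15 × 1.16 × 1.34 = 0.2332
  σ(Item 1,Item 3) = 0.64 × 1.16 × 0.76 = 0.5642
  σ(Item 1,Item 4) = 0.42 × 1.16 × 1.58 = 0.7698
  σ(Item 2,Item 3) = 0.70 × 1.34 × 0.76 = 0.7129
  σ(Item 2,Item 4) = 0.30 × 1.34 × 1.58 = 0.6352
  σ(Item 3,Item 4) = 0.63 × 0.76 × 1.58 = 0.7565
σ²_T = Σσ²ᵢ + 2·Σσ_ij = 6.2152 + 2 × 3.6718 = 13.5588
α = (4/3)·(1 − 6.2152/13.5588) = 0.72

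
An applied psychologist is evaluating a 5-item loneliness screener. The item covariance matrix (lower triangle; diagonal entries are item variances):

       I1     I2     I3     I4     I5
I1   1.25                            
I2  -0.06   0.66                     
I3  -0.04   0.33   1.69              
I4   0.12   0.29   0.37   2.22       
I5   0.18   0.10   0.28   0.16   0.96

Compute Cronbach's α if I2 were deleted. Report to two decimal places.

α = 0.35

Remaining items: I1, I3, I4, I5 (k = 4).
sum of item variances = 1.25 + 1.69 + 2.22 + 0.96 = 6.12
Var(T) = 6.12 + 2 × 1.07 = 8.26
α (item deleted) = (4/3)·(1 − 6.12/8.26) = 0.35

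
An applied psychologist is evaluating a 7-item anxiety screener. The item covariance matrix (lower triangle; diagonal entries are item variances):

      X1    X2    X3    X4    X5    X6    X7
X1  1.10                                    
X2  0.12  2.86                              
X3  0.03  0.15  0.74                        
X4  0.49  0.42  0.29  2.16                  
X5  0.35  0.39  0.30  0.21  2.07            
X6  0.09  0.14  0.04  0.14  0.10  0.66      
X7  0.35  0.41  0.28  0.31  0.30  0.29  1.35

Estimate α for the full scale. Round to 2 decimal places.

Σσ²ᵢ = 1.10 + 2.86 + 0.74 + 2.16 + 2.07 + 0.66 + 1.35 = 10.94
Σ_{i<j} σ_ij = 5.20
Var(T) = 10.94 + 2 × 5.20 = 21.34
α = (k/(k−1))·(1 − Σσ²ᵢ/Var(T)) = (7/6)·(1 − 10.94/21.34) = 0.57

α = 0.57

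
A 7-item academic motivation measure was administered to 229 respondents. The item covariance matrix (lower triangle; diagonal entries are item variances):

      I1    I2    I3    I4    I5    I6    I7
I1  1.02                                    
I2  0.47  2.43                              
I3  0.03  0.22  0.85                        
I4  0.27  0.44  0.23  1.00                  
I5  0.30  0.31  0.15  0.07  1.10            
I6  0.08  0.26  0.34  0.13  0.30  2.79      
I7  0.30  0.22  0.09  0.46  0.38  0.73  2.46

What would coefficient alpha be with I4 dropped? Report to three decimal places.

Remaining items: I1, I2, I3, I5, I6, I7 (k = 6).
Σσ²ᵢ = 1.02 + 2.43 + 0.85 + 1.10 + 2.79 + 2.46 = 10.65
total variance = 10.65 + 2 × 4.18 = 19.01
α (item deleted) = (6/5)·(1 − 10.65/19.01) = 0.528

coefficient alpha = 0.528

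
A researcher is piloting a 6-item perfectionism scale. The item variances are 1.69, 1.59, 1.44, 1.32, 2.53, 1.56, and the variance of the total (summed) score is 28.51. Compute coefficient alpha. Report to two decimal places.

coefficient alpha = 0.77

ΣVar(i) = 1.69 + 1.59 + 1.44 + 1.32 + 2.53 + 1.56 = 10.13
α = (k/(k−1))·(1 − ΣVar(i)/total variance) = (6/5)·(1 − 10.13/28.51) = 0.77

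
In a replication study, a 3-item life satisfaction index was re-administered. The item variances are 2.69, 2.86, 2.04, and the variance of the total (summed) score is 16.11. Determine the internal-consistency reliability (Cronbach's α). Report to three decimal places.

Σσᵢ² = 2.69 + 2.86 + 2.04 = 7.59
α = (k/(k−1))·(1 − Σσᵢ²/total variance) = (3/2)·(1 − 7.59/16.11) = 0.793

Cronbach's α = 0.793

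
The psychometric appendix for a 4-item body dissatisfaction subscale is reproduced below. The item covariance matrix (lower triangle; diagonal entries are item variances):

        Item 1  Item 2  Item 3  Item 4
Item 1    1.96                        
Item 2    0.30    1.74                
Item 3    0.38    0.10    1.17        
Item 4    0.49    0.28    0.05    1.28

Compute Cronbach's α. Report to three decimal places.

Cronbach's α = 0.456

Σσ²ᵢ = 1.96 + 1.74 + 1.17 + 1.28 = 6.15
Sum of off-diagonal covariances = 1.60
Var(T) = 6.15 + 2 × 1.60 = 9.35
α = (k/(k−1))·(1 − Σσ²ᵢ/Var(T)) = (4/3)·(1 − 6.15/9.35) = 0.456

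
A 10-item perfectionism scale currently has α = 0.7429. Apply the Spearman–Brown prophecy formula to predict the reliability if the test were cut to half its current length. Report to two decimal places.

predicted reliability = 0.59

Length factor m = 1/2
α' = m·α / (1 − (1−m)·α)
   = 1/2 × 0.7429 / (1 − (1 − 1/2) × 0.7429)
   = 0.3715 / 0.6285 = 0.59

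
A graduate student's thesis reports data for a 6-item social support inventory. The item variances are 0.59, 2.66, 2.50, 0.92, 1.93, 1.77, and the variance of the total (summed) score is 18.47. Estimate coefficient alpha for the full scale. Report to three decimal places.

coefficient alpha = 0.526

Σσ²ᵢ = 0.59 + 2.66 + 2.50 + 0.92 + 1.93 + 1.77 = 10.37
α = (k/(k−1))·(1 − Σσ²ᵢ/Var(T)) = (6/5)·(1 − 10.37/18.47) = 0.526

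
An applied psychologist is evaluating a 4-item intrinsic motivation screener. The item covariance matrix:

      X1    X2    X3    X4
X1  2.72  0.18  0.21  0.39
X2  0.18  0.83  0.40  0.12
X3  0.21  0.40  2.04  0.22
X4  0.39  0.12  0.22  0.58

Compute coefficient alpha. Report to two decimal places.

ΣVar(i) = 2.72 + 0.83 + 2.04 + 0.58 = 6.17
Σ_{i<j} σ_ij = 1.52
σ²_T = 6.17 + 2 × 1.52 = 9.21
α = (k/(k−1))·(1 − ΣVar(i)/σ²_T) = (4/3)·(1 − 6.17/9.21) = 0.44

α = 0.44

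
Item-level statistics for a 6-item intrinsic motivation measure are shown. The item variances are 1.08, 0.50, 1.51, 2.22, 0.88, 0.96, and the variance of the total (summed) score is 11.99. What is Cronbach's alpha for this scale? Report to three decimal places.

Cronbach's alpha = 0.484

ΣVar(i) = 1.08 + 0.50 + 1.51 + 2.22 + 0.88 + 0.96 = 7.15
α = (k/(k−1))·(1 − ΣVar(i)/total variance) = (6/5)·(1 − 7.15/11.99) = 0.484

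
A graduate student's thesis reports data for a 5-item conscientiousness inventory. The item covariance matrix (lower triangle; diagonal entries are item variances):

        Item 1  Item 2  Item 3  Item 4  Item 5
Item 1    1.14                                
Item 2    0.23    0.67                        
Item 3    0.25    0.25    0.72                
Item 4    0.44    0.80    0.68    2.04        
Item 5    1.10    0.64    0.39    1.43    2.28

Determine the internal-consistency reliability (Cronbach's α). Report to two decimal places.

Σσᵢ² = 1.14 + 0.67 + 0.72 + 2.04 + 2.28 = 6.85
Sum of off-diagonal covariances = 6.21
Var(T) = 6.85 + 2 × 6.21 = 19.27
α = (k/(k−1))·(1 − Σσᵢ²/Var(T)) = (5/4)·(1 − 6.85/19.27) = 0.81

Cronbach's α = 0.81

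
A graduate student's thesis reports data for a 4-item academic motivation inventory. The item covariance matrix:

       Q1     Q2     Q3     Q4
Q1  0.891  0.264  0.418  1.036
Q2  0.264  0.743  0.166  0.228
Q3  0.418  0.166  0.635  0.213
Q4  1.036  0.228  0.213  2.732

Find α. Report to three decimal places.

sum of item variances = 0.891 + 0.743 + 0.635 + 2.732 = 5.001
Sum of off-diagonal covariances = 2.325
σ²_total = 5.001 + 2 × 2.325 = 9.651
α = (k/(k−1))·(1 − sum of item variances/σ²_total) = (4/3)·(1 − 5.001/9.651) = 0.642

α = 0.642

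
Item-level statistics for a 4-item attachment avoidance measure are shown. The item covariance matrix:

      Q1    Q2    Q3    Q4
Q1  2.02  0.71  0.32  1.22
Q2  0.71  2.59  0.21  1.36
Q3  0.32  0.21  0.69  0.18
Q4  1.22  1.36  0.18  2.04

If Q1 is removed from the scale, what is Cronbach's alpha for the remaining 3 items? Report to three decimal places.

α = 0.595

Remaining items: Q2, Q3, Q4 (k = 3).
Σσᵢ² = 2.59 + 0.69 + 2.04 = 5.32
σ²_T = 5.32 + 2 × 1.75 = 8.82
α (item deleted) = (3/2)·(1 − 5.32/8.82) = 0.595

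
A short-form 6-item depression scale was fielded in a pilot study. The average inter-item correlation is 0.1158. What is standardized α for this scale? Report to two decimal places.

Standardized α = k·r̄ / (1 + (k−1)·r̄) = 6 × 0.1158 / (1 + 5 × 0.1158)
  = 0.6948 / 1.5790 = 0.44

α = 0.44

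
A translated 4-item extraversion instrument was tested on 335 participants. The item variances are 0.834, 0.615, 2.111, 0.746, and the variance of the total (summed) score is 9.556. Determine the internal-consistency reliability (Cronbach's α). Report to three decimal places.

Cronbach's α = 0.733

sum of item variances = 0.834 + 0.615 + 2.111 + 0.746 = 4.306
α = (k/(k−1))·(1 − sum of item variances/σ²_total) = (4/3)·(1 − 4.306/9.556) = 0.733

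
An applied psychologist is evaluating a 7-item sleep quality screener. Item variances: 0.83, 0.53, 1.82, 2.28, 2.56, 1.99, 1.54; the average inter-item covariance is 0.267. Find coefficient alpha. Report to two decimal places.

coefficient alpha = 0.57

Σσᵢ² = 0.83 + 0.53 + 1.82 + 2.28 + 2.56 + 1.99 + 1.54 = 11.55
Sum of the 21 distinct covariances = 21 × 0.267 = 5.607
total variance = Σσᵢ² + 2·Σcov = 11.55 + 2 × 5.607 = 22.764
α = (7/6)·(1 − 11.55/22.764) = 0.57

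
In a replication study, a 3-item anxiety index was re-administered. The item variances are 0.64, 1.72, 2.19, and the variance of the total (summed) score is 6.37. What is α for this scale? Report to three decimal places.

sum of item variances = 0.64 + 1.72 + 2.19 = 4.55
α = (k/(k−1))·(1 − sum of item variances/σ²_T) = (3/2)·(1 − 4.55/6.37) = 0.429

α = 0.429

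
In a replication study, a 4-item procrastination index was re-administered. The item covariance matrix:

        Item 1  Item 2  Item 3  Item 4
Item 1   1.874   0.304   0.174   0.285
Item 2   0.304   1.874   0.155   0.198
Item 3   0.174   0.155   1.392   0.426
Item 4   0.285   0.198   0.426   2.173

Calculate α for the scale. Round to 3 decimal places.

Σσ²ᵢ = 1.874 + 1.874 + 1.392 + 2.173 = 7.313
Sum of the distinct covariances = 1.542
σ²_T = 7.313 + 2 × 1.542 = 10.397
α = (k/(k−1))·(1 − Σσ²ᵢ/σ²_T) = (4/3)·(1 − 7.313/10.397) = 0.395

α = 0.395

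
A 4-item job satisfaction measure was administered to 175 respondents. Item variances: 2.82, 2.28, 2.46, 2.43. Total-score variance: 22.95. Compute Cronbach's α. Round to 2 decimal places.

sum of item variances = 2.82 + 2.28 + 2.46 + 2.43 = 9.99
α = (k/(k−1))·(1 − sum of item variances/total variance) = (4/3)·(1 − 9.99/22.95) = 0.75

α = 0.75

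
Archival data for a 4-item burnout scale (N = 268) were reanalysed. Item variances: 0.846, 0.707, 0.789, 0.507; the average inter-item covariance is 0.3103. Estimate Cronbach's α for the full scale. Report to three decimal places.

sum of item variances = 0.846 + 0.707 + 0.789 + 0.507 = 2.849
Sum of the 6 distinct covariances = 6 × 0.3103 = 1.8618
σ²_T = sum of item variances + 2·Σcov = 2.849 + 2 × 1.8618 = 6.5726
α = (4/3)·(1 − 2.849/6.5726) = 0.755

Cronbach's α = 0.755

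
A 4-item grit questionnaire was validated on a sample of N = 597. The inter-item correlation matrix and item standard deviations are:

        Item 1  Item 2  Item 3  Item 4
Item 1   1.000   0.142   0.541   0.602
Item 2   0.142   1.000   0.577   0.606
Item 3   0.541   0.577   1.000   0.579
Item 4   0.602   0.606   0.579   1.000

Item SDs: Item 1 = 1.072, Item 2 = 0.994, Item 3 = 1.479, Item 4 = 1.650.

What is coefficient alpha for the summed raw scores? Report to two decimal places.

coefficient alpha = 0.80

Σσ²ᵢ = 1.072² + 0.994² + 1.479² + 1.650² = 7.0472
Covariances σ_ij = r_ij · s_i · s_j:
  σ(Item 1,Item 2) = 0.142 × 1.072 × 0.994 = 0.1513
  σ(Item 1,Item 3) = 0.541 × 1.072 × 1.479 = 0.8577
  σ(Item 1,Item 4) = 0.602 × 1.072 × 1.650 = 1.0648
  σ(Item 2,Item 3) = 0.577 × 0.994 × 1.479 = 0.8483
  σ(Item 2,Item 4) = 0.606 × 0.994 × 1.650 = 0.9939
  σ(Item 3,Item 4) = 0.579 × 1.479 × 1.650 = 1.4130
σ²_T = Σσ²ᵢ + 2·Σσ_ij = 7.0472 + 2 × 5.3290 = 17.7052
α = (4/3)·(1 − 7.0472/17.7052) = 0.80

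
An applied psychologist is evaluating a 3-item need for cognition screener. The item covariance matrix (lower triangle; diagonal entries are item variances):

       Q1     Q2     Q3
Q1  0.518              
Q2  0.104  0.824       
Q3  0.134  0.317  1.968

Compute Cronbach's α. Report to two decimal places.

ΣVar(i) = 0.518 + 0.824 + 1.968 = 3.310
Sum of the distinct covariances = 0.555
total variance = 3.310 + 2 × 0.555 = 4.420
α = (k/(k−1))·(1 − ΣVar(i)/total variance) = (3/2)·(1 − 3.310/4.420) = 0.38

Cronbach's α = 0.38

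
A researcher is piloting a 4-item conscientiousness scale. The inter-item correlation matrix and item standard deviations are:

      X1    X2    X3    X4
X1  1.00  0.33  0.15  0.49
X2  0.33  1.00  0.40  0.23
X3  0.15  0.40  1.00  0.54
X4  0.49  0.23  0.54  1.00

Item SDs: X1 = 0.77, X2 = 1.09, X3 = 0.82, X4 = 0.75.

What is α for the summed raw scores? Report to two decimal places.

α = 0.67

Σσ²ᵢ = 0.77² + 1.09² + 0.82² + 0.75² = 3.0159
Covariances σ_ij = r_ij · s_i · s_j:
  σ(X1,X2) = 0.33 × 0.77 × 1.09 = 0.2770
  σ(X1,X3) = 0.15 × 0.77 × 0.82 = 0.0947
  σ(X1,X4) = 0.49 × 0.77 × 0.75 = 0.2830
  σ(X2,X3) = 0.40 × 1.09 × 0.82 = 0.3575
  σ(X2,X4) = 0.23 × 1.09 × 0.75 = 0.1880
  σ(X3,X4) = 0.54 × 0.82 × 0.75 = 0.3321
σ²_T = Σσ²ᵢ + 2·Σσ_ij = 3.0159 + 2 × 1.5323 = 6.0805
α = (4/3)·(1 − 3.0159/6.0805) = 0.67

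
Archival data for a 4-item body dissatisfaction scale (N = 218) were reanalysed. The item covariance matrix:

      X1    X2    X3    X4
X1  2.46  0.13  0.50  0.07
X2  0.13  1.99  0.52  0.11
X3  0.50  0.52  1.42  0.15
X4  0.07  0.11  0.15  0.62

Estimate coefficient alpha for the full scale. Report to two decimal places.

α = 0.42

Σσ²ᵢ = 2.46 + 1.99 + 1.42 + 0.62 = 6.49
Sum of the distinct covariances = 1.48
σ²_total = 6.49 + 2 × 1.48 = 9.45
α = (k/(k−1))·(1 − Σσ²ᵢ/σ²_total) = (4/3)·(1 − 6.49/9.45) = 0.42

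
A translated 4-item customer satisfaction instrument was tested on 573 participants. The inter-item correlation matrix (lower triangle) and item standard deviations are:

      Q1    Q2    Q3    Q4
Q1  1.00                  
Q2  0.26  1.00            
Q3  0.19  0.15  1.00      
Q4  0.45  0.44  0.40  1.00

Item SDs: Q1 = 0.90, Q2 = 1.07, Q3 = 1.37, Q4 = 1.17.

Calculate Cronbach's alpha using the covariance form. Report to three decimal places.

Σσ²ᵢ = 0.90² + 1.07² + 1.37² + 1.17² = 5.2007
Covariances σ_ij = r_ij · s_i · s_j:
  σ(Q1,Q2) = 0.26 × 0.90 × 1.07 = 0.2504
  σ(Q1,Q3) = 0.19 × 0.90 × 1.37 = 0.2343
  σ(Q1,Q4) = 0.45 × 0.90 × 1.17 = 0.4738
  σ(Q2,Q3) = 0.15 × 1.07 × 1.37 = 0.2199
  σ(Q2,Q4) = 0.44 × 1.07 × 1.17 = 0.5508
  σ(Q3,Q4) = 0.40 × 1.37 × 1.17 = 0.6412
σ²_T = Σσ²ᵢ + 2·Σσ_ij = 5.2007 + 2 × 2.3704 = 9.9415
α = (4/3)·(1 − 5.2007/9.9415) = 0.636

Cronbach's alpha = 0.636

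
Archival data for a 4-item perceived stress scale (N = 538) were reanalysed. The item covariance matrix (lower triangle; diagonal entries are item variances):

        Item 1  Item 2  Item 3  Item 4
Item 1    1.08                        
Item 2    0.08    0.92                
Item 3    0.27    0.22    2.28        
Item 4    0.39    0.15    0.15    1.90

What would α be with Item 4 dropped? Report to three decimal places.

Remaining items: Item 1, Item 2, Item 3 (k = 3).
sum of item variances = 1.08 + 0.92 + 2.28 = 4.28
σ²_T = 4.28 + 2 × 0.57 = 5.42
α (item deleted) = (3/2)·(1 − 4.28/5.42) = 0.315

α = 0.315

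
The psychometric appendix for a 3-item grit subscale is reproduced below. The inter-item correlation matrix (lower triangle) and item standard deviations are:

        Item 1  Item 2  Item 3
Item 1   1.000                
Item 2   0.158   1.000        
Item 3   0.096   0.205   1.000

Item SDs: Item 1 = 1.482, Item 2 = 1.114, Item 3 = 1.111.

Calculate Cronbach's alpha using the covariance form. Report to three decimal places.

Σσ²ᵢ = 1.482² + 1.114² + 1.111² = 4.6716
Covariances σ_ij = r_ij · s_i · s_j:
  σ(Item 1,Item 2) = 0.158 × 1.482 × 1.114 = 0.2608
  σ(Item 1,Item 3) = 0.096 × 1.482 × 1.111 = 0.1581
  σ(Item 2,Item 3) = 0.205 × 1.114 × 1.111 = 0.2537
σ²_T = Σσ²ᵢ + 2·Σσ_ij = 4.6716 + 2 × 0.6726 = 6.0168
α = (3/2)·(1 − 4.6716/6.0168) = 0.335

α = 0.335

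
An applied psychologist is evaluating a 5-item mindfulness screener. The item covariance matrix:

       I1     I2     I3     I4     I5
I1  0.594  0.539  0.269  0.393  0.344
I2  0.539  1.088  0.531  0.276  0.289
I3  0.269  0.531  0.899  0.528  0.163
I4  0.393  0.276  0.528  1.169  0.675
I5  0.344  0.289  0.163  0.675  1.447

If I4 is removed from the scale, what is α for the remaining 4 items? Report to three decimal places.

α = 0.686

Remaining items: I1, I2, I3, I5 (k = 4).
sum of item variances = 0.594 + 1.088 + 0.899 + 1.447 = 4.028
σ²_T = 4.028 + 2 × 2.135 = 8.298
α (item deleted) = (4/3)·(1 − 4.028/8.298) = 0.686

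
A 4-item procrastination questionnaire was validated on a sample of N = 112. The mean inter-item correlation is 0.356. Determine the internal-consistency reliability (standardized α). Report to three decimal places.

Standardized α = k·r̄ / (1 + (k−1)·r̄) = 4 × 0.356 / (1 + 3 × 0.356)
  = 1.4240 / 2.0680 = 0.689

α = 0.689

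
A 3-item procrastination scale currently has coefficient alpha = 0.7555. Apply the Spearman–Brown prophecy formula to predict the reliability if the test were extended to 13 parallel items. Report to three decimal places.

predicted reliability = 0.931

Length factor m = 13/3 = 4.3333
α' = m·α / (1 + (m−1)·α)
   = 13/3 × 0.7555 / (1 + (13/3 − 1) × 0.7555)
   = 3.2738 / 3.5183 = 0.931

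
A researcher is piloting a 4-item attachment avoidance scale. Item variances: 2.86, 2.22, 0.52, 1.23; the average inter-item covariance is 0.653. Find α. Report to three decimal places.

α = 0.712

Σσᵢ² = 2.86 + 2.22 + 0.52 + 1.23 = 6.83
Sum of the 6 distinct covariances = 6 × 0.653 = 3.918
σ²_total = Σσᵢ² + 2·Σcov = 6.83 + 2 × 3.918 = 14.666
α = (4/3)·(1 − 6.83/14.666) = 0.712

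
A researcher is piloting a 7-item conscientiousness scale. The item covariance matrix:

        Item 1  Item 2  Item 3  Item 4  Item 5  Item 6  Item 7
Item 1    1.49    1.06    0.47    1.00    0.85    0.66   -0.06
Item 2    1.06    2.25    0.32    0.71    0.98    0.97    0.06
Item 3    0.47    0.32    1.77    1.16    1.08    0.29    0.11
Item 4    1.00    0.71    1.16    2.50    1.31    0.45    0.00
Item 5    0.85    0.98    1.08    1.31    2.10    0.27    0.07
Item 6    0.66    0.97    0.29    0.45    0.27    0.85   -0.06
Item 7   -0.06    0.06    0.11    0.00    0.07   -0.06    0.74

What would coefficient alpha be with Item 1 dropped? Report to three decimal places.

coefficient alpha = 0.722

Remaining items: Item 2, Item 3, Item 4, Item 5, Item 6, Item 7 (k = 6).
Σσᵢ² = 2.25 + 1.77 + 2.50 + 2.10 + 0.85 + 0.74 = 10.21
σ²_total = 10.21 + 2 × 7.72 = 25.65
α (item deleted) = (6/5)·(1 − 10.21/25.65) = 0.722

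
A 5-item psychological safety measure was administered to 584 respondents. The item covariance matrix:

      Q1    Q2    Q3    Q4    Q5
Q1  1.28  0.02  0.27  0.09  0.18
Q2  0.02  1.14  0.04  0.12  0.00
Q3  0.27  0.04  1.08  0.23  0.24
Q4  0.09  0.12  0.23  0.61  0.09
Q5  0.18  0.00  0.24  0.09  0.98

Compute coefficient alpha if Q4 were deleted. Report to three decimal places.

coefficient alpha = 0.334

Remaining items: Q1, Q2, Q3, Q5 (k = 4).
Σσᵢ² = 1.28 + 1.14 + 1.08 + 0.98 = 4.48
Var(T) = 4.48 + 2 × 0.75 = 5.98
α (item deleted) = (4/3)·(1 − 4.48/5.98) = 0.334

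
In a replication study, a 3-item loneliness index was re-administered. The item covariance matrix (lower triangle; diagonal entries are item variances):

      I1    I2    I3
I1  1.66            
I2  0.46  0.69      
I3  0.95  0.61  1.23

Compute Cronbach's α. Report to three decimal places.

ΣVar(i) = 1.66 + 0.69 + 1.23 = 3.58
Σ_{i<j} σ_ij = 2.02
σ²_total = 3.58 + 2 × 2.02 = 7.62
α = (k/(k−1))·(1 − ΣVar(i)/σ²_total) = (3/2)·(1 − 3.58/7.62) = 0.795

α = 0.795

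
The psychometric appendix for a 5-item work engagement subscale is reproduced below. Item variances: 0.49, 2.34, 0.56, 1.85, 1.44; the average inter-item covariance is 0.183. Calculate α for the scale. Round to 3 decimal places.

ΣVar(i) = 0.49 + 2.34 + 0.56 + 1.85 + 1.44 = 6.68
Sum of the 10 distinct covariances = 10 × 0.183 = 1.830
σ²_T = ΣVar(i) + 2·Σcov = 6.68 + 2 × 1.830 = 10.340
α = (5/4)·(1 − 6.68/10.340) = 0.442

α = 0.442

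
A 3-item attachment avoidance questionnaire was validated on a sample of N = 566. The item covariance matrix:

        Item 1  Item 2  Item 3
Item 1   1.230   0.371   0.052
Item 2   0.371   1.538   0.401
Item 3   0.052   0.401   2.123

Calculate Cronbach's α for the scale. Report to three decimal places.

sum of item variances = 1.230 + 1.538 + 2.123 = 4.891
Σ_{i<j} σ_ij = 0.824
Var(T) = 4.891 + 2 × 0.824 = 6.539
α = (k/(k−1))·(1 − sum of item variances/Var(T)) = (3/2)·(1 − 4.891/6.539) = 0.378

α = 0.378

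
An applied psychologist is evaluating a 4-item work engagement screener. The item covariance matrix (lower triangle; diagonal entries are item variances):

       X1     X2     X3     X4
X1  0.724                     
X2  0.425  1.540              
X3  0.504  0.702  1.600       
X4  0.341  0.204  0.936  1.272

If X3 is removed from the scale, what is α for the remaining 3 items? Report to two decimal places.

Remaining items: X1, X2, X4 (k = 3).
Σσ²ᵢ = 0.724 + 1.540 + 1.272 = 3.536
σ²_total = 3.536 + 2 × 0.970 = 5.476
α (item deleted) = (3/2)·(1 − 3.536/5.476) = 0.53

α = 0.53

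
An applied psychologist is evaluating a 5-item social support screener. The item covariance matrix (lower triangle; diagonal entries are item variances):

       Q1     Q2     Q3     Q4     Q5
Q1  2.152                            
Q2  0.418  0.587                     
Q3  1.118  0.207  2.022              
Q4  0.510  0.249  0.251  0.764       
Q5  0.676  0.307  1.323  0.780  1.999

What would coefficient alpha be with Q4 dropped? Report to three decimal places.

α = 0.727

Remaining items: Q1, Q2, Q3, Q5 (k = 4).
ΣVar(i) = 2.152 + 0.587 + 2.022 + 1.999 = 6.760
Var(T) = 6.760 + 2 × 4.049 = 14.858
α (item deleted) = (4/3)·(1 − 6.760/14.858) = 0.727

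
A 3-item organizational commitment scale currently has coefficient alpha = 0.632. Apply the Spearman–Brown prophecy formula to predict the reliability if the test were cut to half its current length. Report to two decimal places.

Length factor m = 1/2
α' = m·α / (1 − (1−m)·α)
   = 1/2 × 0.632 / (1 − (1 − 1/2) × 0.632)
   = 0.3160 / 0.6840 = 0.46

predicted reliability = 0.46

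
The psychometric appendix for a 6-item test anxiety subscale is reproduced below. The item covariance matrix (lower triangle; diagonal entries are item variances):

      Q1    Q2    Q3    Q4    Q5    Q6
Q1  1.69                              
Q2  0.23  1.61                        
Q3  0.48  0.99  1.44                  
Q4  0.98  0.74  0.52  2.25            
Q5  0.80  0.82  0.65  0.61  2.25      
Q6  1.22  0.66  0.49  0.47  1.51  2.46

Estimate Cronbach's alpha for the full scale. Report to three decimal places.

Cronbach's alpha = 0.788

sum of item variances = 1.69 + 1.61 + 1.44 + 2.25 + 2.25 + 2.46 = 11.70
Sum of off-diagonal covariances = 11.17
Var(T) = 11.70 + 2 × 11.17 = 34.04
α = (k/(k−1))·(1 − sum of item variances/Var(T)) = (6/5)·(1 − 11.70/34.04) = 0.788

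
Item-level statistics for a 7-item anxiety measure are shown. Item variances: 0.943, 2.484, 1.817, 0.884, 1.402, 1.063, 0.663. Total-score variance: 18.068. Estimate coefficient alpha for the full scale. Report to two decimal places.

ΣVar(i) = 0.943 + 2.484 + 1.817 + 0.884 + 1.402 + 1.063 + 0.663 = 9.256
α = (k/(k−1))·(1 − ΣVar(i)/total variance) = (7/6)·(1 − 9.256/18.068) = 0.57

coefficient alpha = 0.57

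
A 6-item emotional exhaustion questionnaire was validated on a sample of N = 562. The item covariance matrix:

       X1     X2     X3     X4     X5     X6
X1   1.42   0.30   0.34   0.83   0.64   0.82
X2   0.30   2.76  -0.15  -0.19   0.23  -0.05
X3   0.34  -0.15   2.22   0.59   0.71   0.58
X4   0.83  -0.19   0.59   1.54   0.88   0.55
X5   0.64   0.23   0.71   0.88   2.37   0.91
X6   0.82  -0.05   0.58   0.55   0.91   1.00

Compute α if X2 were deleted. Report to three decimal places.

α = 0.770

Remaining items: X1, X3, X4, X5, X6 (k = 5).
Σσᵢ² = 1.42 + 2.22 + 1.54 + 2.37 + 1.00 = 8.55
total variance = 8.55 + 2 × 6.85 = 22.25
α (item deleted) = (5/4)·(1 − 8.55/22.25) = 0.770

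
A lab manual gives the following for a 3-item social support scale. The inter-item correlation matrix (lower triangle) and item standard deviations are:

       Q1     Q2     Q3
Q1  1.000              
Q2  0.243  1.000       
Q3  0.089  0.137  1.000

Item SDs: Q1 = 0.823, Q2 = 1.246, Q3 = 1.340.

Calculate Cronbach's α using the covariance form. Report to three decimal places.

α = 0.334

Σσ²ᵢ = 0.823² + 1.246² + 1.340² = 4.0254
Covariances σ_ij = r_ij · s_i · s_j:
  σ(Q1,Q2) = 0.243 × 0.823 × 1.246 = 0.2492
  σ(Q1,Q3) = 0.089 × 0.823 × 1.340 = 0.0982
  σ(Q2,Q3) = 0.137 × 1.246 × 1.340 = 0.2287
σ²_T = Σσ²ᵢ + 2·Σσ_ij = 4.0254 + 2 × 0.5761 = 5.1776
α = (3/2)·(1 − 4.0254/5.1776) = 0.334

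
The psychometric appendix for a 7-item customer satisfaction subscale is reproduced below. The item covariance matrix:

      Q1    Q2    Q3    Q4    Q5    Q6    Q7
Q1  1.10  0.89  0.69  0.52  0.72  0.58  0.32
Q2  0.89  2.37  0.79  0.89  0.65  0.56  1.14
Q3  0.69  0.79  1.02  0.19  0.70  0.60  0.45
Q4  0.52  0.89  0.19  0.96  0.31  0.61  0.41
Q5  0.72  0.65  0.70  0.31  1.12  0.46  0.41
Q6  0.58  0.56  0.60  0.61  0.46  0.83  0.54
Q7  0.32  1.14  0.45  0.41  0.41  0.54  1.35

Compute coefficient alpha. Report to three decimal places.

ΣVar(i) = 1.10 + 2.37 + 1.02 + 0.96 + 1.12 + 0.83 + 1.35 = 8.75
Σ_{i<j} σ_ij = 12.43
total variance = 8.75 + 2 × 12.43 = 33.61
α = (k/(k−1))·(1 − ΣVar(i)/total variance) = (7/6)·(1 − 8.75/33.61) = 0.863

α = 0.863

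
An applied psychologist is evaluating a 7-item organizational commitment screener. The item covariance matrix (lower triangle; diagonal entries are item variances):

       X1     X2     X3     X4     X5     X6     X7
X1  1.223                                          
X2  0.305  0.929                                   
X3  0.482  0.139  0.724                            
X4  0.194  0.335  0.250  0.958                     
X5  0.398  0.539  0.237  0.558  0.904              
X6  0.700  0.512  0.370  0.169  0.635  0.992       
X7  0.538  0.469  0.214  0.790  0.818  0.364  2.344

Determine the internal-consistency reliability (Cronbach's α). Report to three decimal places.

Σσᵢ² = 1.223 + 0.929 + 0.724 + 0.958 + 0.904 + 0.992 + 2.344 = 8.074
Σ_{i<j} σ_ij = 9.016
σ²_T = 8.074 + 2 × 9.016 = 26.106
α = (k/(k−1))·(1 − Σσᵢ²/σ²_T) = (7/6)·(1 − 8.074/26.106) = 0.806

Cronbach's α = 0.806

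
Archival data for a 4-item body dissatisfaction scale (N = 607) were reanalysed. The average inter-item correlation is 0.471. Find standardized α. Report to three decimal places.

α = 0.781

Standardized α = k·r̄ / (1 + (k−1)·r̄) = 4 × 0.471 / (1 + 3 × 0.471)
  = 1.8840 / 2.4130 = 0.781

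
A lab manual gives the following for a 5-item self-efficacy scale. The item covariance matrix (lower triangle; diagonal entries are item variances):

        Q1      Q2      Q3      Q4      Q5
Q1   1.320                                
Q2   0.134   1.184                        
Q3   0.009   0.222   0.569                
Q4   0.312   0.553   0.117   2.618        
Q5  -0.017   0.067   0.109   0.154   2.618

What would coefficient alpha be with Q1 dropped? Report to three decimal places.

Remaining items: Q2, Q3, Q4, Q5 (k = 4).
ΣVar(i) = 1.184 + 0.569 + 2.618 + 2.618 = 6.989
total variance = 6.989 + 2 × 1.222 = 9.433
α (item deleted) = (4/3)·(1 − 6.989/9.433) = 0.345

α = 0.345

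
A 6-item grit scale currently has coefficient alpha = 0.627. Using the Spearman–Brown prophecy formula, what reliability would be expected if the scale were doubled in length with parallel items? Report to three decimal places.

predicted reliability = 0.771

Length factor m = 2
α' = m·α / (1 + (m−1)·α)
   = 2 × 0.627 / (1 + (2 − 1) × 0.627)
   = 1.2540 / 1.6270 = 0.771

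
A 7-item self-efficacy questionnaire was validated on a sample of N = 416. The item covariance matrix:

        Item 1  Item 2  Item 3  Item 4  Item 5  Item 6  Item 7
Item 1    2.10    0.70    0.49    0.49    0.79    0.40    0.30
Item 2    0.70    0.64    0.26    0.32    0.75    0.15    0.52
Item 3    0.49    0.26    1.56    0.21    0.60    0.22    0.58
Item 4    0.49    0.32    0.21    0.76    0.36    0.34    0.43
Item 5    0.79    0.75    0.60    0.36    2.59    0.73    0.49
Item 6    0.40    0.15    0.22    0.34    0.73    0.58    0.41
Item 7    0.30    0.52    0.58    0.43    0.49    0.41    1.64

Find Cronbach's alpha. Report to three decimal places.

α = 0.769

sum of item variances = 2.10 + 0.64 + 1.56 + 0.76 + 2.59 + 0.58 + 1.64 = 9.87
Sum of the distinct covariances = 9.54
σ²_total = 9.87 + 2 × 9.54 = 28.95
α = (k/(k−1))·(1 − sum of item variances/σ²_total) = (7/6)·(1 − 9.87/28.95) = 0.769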